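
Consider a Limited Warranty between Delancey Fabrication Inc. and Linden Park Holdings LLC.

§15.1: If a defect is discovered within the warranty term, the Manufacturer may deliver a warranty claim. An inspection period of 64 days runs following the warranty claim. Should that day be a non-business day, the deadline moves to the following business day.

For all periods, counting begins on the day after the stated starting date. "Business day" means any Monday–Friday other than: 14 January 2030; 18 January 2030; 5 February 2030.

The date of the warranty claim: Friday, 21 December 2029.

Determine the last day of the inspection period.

The last day of the inspection period: 21 December 2029 + 64 days = 23 February 2030. That falls on a Saturday, so it rolls to the next business day, Monday, 25 February 2030.

25 February 2030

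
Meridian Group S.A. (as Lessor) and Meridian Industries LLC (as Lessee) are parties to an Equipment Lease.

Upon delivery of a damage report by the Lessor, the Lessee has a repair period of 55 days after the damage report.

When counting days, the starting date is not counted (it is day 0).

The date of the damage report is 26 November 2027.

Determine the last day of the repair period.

The last day of the repair period: 55 calendar days after 26 November 2027 is 20 January 2028.

20 January 2028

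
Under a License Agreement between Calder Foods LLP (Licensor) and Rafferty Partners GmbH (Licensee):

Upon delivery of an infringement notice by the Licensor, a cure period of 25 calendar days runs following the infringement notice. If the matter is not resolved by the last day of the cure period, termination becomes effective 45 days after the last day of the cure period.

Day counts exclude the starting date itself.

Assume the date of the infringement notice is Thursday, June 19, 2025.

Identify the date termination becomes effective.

August 28, 2025

The last day of the cure period: 25 calendar days after June 19, 2025 is July 14, 2025.
The date termination becomes effective: 45 calendar days after July 14, 2025 is August 28, 2025.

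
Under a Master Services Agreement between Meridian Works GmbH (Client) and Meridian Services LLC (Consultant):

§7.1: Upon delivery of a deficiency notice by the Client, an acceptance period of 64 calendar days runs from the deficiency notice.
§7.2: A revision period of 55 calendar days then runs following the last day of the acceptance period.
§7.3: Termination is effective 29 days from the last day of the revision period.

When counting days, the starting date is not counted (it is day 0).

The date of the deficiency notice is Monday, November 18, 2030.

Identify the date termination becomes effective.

April 15, 2031

The last day of the acceptance period: 64 calendar days after November 18, 2030 is January 21, 2031.
The last day of the revision period: January 21, 2031 + 55 days = March 17, 2031.
Adding 29 calendar days to March 17, 2031 gives April 15, 2031, which is the date termination becomes effective.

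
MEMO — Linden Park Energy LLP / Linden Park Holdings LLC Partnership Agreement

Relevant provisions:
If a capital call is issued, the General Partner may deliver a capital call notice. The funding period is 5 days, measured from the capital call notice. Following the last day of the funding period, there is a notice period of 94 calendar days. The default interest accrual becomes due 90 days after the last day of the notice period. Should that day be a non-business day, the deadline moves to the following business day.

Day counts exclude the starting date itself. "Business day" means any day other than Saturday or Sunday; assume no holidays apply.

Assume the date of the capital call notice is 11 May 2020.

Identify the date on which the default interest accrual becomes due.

The last day of the funding period: 5 calendar days after 11 May 2020 is 16 May 2020.
Adding 94 calendar days to 16 May 2020 gives 18 August 2020, which is the last day of the notice period.
The date on which the default interest accrual becomes due: 90 calendar days after 18 August 2020 is 16 November 2020. 16 November 2020 is a Monday, so no roll-forward applies.

16 November 2020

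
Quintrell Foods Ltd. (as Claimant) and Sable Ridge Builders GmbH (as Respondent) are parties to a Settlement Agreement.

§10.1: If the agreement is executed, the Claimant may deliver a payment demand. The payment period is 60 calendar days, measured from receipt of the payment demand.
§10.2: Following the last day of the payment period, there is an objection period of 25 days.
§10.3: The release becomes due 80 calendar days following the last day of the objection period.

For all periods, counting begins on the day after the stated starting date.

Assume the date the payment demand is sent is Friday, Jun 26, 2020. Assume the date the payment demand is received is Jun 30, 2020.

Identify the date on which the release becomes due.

The last day of the payment period: Jun 30, 2020 + 60 days = Aug 29, 2020.
The last day of the objection period: 25 calendar days after Aug 29, 2020 is Sep 23, 2020.
The date on which the release becomes due: 80 calendar days after Sep 23, 2020 is Dec 12, 2020.

Dec 12, 2020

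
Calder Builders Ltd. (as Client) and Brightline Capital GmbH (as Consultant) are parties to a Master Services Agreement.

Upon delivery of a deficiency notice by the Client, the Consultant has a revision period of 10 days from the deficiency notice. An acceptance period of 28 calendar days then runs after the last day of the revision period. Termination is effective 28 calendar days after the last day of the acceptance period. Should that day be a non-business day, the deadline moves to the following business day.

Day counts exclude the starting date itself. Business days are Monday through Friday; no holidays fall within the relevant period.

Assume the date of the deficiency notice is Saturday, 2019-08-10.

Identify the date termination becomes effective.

2019-10-15

The last day of the revision period: 2019-08-10 + 10 days = 2019-08-20.
The last day of the acceptance period: 2019-08-20 + 28 days = 2019-09-17.
The date termination becomes effective: 28 calendar days after 2019-09-17 is 2019-10-15. 2019-10-15 is a Tuesday, so no roll-forward applies.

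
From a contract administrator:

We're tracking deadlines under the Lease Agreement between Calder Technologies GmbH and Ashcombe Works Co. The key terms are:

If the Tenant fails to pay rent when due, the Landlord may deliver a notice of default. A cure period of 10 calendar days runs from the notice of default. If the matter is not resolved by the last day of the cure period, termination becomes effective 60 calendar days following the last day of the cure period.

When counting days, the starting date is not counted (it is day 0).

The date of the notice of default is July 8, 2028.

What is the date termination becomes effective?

Adding 10 calendar days to July 8, 2028 gives July 18, 2028, which is the last day of the cure period.
The date termination becomes effective: July 18, 2028 + 60 days = September 16, 2028.

September 16, 2028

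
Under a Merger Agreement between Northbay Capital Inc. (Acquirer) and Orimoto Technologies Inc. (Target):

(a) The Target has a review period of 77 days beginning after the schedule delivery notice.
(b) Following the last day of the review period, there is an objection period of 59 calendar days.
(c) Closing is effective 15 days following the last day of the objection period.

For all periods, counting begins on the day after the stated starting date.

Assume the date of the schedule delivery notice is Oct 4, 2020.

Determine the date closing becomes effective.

Adding 77 calendar days to Oct 4, 2020 gives Dec 20, 2020, which is the last day of the review period.
The last day of the objection period: Dec 20, 2020 + 59 days = Feb 17, 2021.
Adding 15 calendar days to Feb 17, 2021 gives Mar 4, 2021, which is the date closing becomes effective.

Mar 4, 2021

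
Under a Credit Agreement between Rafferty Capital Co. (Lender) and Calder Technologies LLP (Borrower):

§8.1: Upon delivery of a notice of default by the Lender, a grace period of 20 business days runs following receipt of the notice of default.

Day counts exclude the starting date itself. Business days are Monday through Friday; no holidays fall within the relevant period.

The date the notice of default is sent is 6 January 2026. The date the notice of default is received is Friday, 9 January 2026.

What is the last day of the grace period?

6 February 2026

From Friday, 9 January 2026, 20 business days (Jan 12, Jan 13, Jan 14, Jan 15, …, Feb 4, Feb 5, Feb 6, skipping weekends) brings us to Friday, 6 February 2026, which is the last day of the grace period.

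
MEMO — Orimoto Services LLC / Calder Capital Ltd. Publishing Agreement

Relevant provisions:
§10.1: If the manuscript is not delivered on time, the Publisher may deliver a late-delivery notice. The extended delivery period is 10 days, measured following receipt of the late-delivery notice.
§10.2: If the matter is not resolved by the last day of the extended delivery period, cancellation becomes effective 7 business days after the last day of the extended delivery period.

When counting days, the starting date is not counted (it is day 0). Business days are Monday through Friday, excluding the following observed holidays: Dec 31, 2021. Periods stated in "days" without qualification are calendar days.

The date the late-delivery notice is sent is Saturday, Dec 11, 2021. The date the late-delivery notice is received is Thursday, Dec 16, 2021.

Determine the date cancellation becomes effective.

Jan 5, 2022

The last day of the extended delivery period: Dec 16, 2021 + 10 days = Dec 26, 2021.
The date cancellation becomes effective: counting 7 business days from Sunday, Dec 26, 2021 (Dec 27, Dec 28, Dec 29, Dec 30, Jan 3, Jan 4, Jan 5, skipping weekends and the listed holiday on Dec 31) reaches Wednesday, Jan 5, 2022.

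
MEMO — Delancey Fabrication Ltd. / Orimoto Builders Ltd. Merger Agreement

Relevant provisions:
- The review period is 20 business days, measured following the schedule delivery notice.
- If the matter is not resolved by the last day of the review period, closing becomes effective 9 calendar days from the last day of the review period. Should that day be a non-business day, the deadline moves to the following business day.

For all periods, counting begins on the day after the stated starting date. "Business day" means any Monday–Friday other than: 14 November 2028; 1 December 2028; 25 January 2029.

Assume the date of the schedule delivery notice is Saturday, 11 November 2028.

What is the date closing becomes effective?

21 December 2028

The last day of the review period: 20 business days after Saturday, 11 November 2028, skipping weekends and the listed holidays on Nov 14, Dec 1 — Nov 13, Nov 15, Nov 16, Nov 17, …, Dec 8, Dec 11, Dec 12 — lands on Tuesday, 12 December 2028.
The date closing becomes effective: 9 calendar days after 12 December 2028 is 21 December 2028. 21 December 2028 is a Thursday and is not a listed holiday, so no roll-forward applies.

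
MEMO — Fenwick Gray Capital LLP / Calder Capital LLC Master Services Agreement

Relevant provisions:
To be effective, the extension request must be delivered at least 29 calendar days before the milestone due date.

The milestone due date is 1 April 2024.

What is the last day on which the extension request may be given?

Counting back 29 calendar days from 1 April 2024 gives 3 March 2024.

3 March 2024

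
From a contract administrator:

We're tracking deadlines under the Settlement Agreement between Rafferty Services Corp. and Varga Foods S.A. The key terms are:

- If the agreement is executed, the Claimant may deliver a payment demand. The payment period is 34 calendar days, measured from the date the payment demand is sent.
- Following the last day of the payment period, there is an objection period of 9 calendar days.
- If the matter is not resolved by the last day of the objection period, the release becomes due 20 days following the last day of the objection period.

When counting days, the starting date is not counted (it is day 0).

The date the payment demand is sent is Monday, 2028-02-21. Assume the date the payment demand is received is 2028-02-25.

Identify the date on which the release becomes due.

2028-04-24

The last day of the payment period: 34 calendar days after 2028-02-21 is 2028-03-26.
The last day of the objection period: 9 calendar days after 2028-03-26 is 2028-04-04.
The date on which the release becomes due: 20 calendar days after 2028-04-04 is 2028-04-24.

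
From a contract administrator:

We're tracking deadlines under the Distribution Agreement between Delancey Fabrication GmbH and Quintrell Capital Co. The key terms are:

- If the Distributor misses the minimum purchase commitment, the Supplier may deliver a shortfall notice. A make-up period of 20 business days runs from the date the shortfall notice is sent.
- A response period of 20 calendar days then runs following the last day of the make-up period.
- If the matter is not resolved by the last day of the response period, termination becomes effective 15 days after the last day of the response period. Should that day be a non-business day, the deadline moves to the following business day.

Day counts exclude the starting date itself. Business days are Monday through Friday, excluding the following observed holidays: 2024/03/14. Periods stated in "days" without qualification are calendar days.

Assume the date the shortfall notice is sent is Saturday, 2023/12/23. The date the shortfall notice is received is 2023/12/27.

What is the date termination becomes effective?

The last day of the make-up period: 20 business days after Saturday, 2023/12/23, skipping weekends — Dec 25, Dec 26, Dec 27, Dec 28, …, Jan 17, Jan 18, Jan 19 — lands on Friday, 2024/01/19.
Adding 20 calendar days to 2024/01/19 gives 2024/02/08, which is the last day of the response period.
The date termination becomes effective: 2024/02/08 + 15 days = 2024/02/23. 2024/02/23 is a Friday and is not a listed holiday, so no roll-forward applies.

2024/02/23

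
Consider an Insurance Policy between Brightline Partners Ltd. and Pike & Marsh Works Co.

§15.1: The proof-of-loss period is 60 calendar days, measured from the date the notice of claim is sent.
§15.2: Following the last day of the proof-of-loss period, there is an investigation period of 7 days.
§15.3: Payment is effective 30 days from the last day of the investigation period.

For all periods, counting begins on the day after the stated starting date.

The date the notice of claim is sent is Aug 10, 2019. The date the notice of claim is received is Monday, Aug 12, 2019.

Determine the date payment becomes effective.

The last day of the proof-of-loss period: 60 calendar days after Aug 10, 2019 is Oct 9, 2019.
Adding 7 calendar days to Oct 9, 2019 gives Oct 16, 2019, which is the last day of the investigation period.
The date payment becomes effective: Oct 16, 2019 + 30 days = Nov 15, 2019.

Nov 15, 2019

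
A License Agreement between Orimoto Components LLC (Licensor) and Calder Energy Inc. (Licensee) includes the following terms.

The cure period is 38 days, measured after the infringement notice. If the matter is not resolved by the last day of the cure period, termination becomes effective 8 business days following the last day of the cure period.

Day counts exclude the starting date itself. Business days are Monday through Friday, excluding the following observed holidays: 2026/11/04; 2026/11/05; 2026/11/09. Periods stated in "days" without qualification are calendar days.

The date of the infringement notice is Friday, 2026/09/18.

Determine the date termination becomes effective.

2026/11/10

The last day of the cure period: 38 calendar days after 2026/09/18 is 2026/10/26.
The date termination becomes effective: 8 business days after Monday, 2026/10/26, skipping weekends and the listed holidays on Nov 4, Nov 5, Nov 9 — Oct 27, Oct 28, Oct 29, Oct 30, Nov 2, Nov 3, Nov 6, Nov 10 — lands on Tuesday, 2026/11/10.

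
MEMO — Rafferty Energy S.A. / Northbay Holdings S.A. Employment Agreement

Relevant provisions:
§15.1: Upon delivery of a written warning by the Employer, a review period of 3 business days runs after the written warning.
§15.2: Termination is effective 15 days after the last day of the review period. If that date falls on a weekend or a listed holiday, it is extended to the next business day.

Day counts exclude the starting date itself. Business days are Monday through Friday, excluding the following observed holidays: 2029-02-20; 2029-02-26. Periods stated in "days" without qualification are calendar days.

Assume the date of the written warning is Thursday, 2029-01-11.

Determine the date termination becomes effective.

From Thursday, 2029-01-11, 3 business days (Jan 12, Jan 15, Jan 16, skipping weekends) brings us to Tuesday, 2029-01-16, which is the last day of the review period.
The date termination becomes effective: 15 calendar days after 2029-01-16 is 2029-01-31. 2029-01-31 is a Wednesday and is not a listed holiday, so no roll-forward applies.

2029-01-31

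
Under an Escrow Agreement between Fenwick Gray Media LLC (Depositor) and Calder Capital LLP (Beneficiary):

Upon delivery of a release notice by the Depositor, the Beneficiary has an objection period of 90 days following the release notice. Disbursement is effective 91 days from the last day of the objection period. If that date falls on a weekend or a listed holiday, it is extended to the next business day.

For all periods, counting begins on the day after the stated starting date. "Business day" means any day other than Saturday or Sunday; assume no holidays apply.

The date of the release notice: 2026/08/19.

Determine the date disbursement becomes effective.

2027/02/16

The last day of the objection period: 90 calendar days after 2026/08/19 is 2026/11/17.
Adding 91 calendar days to 2026/11/17 gives 2027/02/16, which is the date disbursement becomes effective. 2027/02/16 is a Tuesday, so no roll-forward applies.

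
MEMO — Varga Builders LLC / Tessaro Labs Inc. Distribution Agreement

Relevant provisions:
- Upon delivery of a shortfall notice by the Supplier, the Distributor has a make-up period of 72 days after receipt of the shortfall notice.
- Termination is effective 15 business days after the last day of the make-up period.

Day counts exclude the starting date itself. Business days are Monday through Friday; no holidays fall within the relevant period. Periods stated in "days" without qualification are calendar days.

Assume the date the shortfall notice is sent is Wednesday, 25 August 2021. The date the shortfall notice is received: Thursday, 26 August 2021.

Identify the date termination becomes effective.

The last day of the make-up period: 72 calendar days after 26 August 2021 is 6 November 2021.
The date termination becomes effective: counting 15 business days from Saturday, 6 November 2021 (Nov 8, Nov 9, Nov 10, Nov 11, …, Nov 24, Nov 25, Nov 26, skipping weekends) reaches Friday, 26 November 2021.

26 November 2021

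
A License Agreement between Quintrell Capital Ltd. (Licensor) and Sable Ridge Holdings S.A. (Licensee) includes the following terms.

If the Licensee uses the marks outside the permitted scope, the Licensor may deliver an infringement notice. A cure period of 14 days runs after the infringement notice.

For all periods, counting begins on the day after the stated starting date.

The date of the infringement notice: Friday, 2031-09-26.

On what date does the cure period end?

2031-10-10

The last day of the cure period: 14 calendar days after 2031-09-26 is 2031-10-10.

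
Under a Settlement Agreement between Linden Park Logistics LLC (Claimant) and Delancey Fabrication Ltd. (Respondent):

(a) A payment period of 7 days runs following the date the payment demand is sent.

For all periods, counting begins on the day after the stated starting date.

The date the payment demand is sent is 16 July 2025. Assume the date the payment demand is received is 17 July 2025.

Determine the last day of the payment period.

23 July 2025

Adding 7 calendar days to 16 July 2025 gives 23 July 2025, which is the last day of the payment period.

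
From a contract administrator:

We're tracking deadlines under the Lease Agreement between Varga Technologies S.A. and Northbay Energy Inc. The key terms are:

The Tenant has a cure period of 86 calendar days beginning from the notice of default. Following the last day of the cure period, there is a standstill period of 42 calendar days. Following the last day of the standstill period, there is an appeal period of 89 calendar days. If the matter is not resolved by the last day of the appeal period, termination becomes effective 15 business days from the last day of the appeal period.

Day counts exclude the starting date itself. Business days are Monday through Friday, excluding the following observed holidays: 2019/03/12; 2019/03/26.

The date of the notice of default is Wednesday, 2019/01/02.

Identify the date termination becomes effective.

2019/08/28

Adding 86 calendar days to 2019/01/02 gives 2019/03/29, which is the last day of the cure period.
The last day of the standstill period: 42 calendar days after 2019/03/29 is 2019/05/10.
The last day of the appeal period: 89 calendar days after 2019/05/10 is 2019/08/07.
The date termination becomes effective: 15 business days after Wednesday, 2019/08/07, skipping weekends — Aug 8, Aug 9, Aug 12, Aug 13, …, Aug 26, Aug 27, Aug 28 — lands on Wednesday, 2019/08/28.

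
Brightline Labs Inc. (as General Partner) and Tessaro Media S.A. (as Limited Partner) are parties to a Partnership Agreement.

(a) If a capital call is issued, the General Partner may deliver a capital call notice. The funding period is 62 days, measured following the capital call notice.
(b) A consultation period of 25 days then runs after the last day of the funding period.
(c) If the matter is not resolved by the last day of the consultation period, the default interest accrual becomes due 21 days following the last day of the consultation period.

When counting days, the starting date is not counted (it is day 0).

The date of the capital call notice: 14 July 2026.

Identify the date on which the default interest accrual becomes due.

30 October 2026

Adding 62 calendar days to 14 July 2026 gives 14 September 2026, which is the last day of the funding period.
Adding 25 calendar days to 14 September 2026 gives 9 October 2026, which is the last day of the consultation period.
The date on which the default interest accrual becomes due: 9 October 2026 + 21 days = 30 October 2026.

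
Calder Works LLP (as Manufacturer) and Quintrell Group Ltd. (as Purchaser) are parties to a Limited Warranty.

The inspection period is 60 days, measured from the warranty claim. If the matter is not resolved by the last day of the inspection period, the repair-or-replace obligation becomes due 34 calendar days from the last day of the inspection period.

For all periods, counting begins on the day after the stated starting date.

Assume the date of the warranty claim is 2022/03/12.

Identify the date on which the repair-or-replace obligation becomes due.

2022/06/14

The last day of the inspection period: 2022/03/12 + 60 days = 2022/05/11.
The date on which the repair-or-replace obligation becomes due: 34 calendar days after 2022/05/11 is 2022/06/14.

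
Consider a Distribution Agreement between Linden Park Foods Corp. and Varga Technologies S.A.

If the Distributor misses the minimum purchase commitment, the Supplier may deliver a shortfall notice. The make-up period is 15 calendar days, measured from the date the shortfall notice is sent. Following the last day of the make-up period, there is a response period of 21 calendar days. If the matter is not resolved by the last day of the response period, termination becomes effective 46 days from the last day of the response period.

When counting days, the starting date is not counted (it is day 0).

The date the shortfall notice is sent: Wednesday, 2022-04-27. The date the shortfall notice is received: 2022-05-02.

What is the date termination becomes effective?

Adding 15 calendar days to 2022-04-27 gives 2022-05-12, which is the last day of the make-up period.
The last day of the response period: 21 calendar days after 2022-05-12 is 2022-06-02.
The date termination becomes effective: 46 calendar days after 2022-06-02 is 2022-07-18.

2022-07-18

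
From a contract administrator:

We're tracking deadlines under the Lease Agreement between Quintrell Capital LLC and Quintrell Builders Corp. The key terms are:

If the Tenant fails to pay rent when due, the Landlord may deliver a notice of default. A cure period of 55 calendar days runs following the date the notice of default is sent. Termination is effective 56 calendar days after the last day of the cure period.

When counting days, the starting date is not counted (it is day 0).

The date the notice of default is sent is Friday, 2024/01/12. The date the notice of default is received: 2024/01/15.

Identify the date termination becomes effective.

The last day of the cure period: 55 calendar days after 2024/01/12 is 2024/03/07.
The date termination becomes effective: 2024/03/07 + 56 days = 2024/05/02.

2024/05/02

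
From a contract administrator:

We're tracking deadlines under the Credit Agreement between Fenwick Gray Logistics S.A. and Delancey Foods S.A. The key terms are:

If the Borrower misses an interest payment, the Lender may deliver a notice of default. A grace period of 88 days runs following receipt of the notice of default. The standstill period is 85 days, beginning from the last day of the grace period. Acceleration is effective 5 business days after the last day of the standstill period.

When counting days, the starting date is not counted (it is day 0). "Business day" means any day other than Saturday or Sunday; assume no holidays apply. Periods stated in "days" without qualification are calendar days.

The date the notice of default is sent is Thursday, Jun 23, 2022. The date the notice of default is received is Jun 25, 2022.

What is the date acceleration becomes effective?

Dec 22, 2022

Adding 88 calendar days to Jun 25, 2022 gives Sep 21, 2022, which is the last day of the grace period.
The last day of the standstill period: 85 calendar days after Sep 21, 2022 is Dec 15, 2022.
The date acceleration becomes effective: 5 business days after Thursday, Dec 15, 2022, skipping weekends — Dec 16, Dec 19, Dec 20, Dec 21, Dec 22 — lands on Thursday, Dec 22, 2022.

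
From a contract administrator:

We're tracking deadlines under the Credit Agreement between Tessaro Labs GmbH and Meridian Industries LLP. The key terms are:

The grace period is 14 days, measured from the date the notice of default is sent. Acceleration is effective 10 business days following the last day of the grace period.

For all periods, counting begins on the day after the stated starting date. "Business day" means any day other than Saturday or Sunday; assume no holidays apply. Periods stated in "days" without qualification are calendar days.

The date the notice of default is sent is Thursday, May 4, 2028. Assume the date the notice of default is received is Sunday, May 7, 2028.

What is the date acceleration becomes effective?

The last day of the grace period: 14 calendar days after May 4, 2028 is May 18, 2028.
From Thursday, May 18, 2028, 10 business days (May 19, May 22, May 23, May 24, May 25, May 26, May 29, May 30, May 31, Jun 1, skipping weekends) brings us to Thursday, June 1, 2028, which is the date acceleration becomes effective.

June 1, 2028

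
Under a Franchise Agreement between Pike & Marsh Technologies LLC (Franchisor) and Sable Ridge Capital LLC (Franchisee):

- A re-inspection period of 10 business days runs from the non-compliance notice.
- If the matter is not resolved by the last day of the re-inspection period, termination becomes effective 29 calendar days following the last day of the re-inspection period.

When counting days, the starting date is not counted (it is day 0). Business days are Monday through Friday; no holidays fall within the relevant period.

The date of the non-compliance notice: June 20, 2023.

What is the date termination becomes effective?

August 2, 2023

The last day of the re-inspection period: 10 business days after Tuesday, June 20, 2023, skipping weekends — Jun 21, Jun 22, Jun 23, Jun 26, Jun 27, Jun 28, Jun 29, Jun 30, Jul 3, Jul 4 — lands on Tuesday, July 4, 2023.
The date termination becomes effective: 29 calendar days after July 4, 2023 is August 2, 2023.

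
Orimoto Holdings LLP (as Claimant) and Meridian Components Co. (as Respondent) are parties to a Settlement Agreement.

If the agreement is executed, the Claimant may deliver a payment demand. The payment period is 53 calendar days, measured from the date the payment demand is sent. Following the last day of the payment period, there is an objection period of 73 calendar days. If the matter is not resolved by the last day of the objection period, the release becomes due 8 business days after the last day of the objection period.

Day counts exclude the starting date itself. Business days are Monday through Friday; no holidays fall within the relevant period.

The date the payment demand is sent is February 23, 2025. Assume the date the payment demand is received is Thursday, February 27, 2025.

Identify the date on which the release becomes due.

July 9, 2025

Adding 53 calendar days to February 23, 2025 gives April 17, 2025, which is the last day of the payment period.
Adding 73 calendar days to April 17, 2025 gives June 29, 2025, which is the last day of the objection period.
The date on which the release becomes due: 8 business days after Sunday, June 29, 2025, skipping weekends — Jun 30, Jul 1, Jul 2, Jul 3, Jul 4, Jul 7, Jul 8, Jul 9 — lands on Wednesday, July 9, 2025.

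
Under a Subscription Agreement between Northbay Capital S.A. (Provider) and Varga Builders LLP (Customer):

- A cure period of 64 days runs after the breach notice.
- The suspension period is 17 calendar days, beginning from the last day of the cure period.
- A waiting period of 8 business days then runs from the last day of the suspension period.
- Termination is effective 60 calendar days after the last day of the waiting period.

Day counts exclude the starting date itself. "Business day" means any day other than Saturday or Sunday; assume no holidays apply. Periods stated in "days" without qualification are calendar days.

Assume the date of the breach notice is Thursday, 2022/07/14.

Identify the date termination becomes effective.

The last day of the cure period: 2022/07/14 + 64 days = 2022/09/16.
The last day of the suspension period: 17 calendar days after 2022/09/16 is 2022/10/03.
The last day of the waiting period: 8 business days after Monday, 2022/10/03, skipping weekends — Oct 4, Oct 5, Oct 6, Oct 7, Oct 10, Oct 11, Oct 12, Oct 13 — lands on Thursday, 2022/10/13.
Adding 60 calendar days to 2022/10/13 gives 2022/12/12, which is the date termination becomes effective.

2022/12/12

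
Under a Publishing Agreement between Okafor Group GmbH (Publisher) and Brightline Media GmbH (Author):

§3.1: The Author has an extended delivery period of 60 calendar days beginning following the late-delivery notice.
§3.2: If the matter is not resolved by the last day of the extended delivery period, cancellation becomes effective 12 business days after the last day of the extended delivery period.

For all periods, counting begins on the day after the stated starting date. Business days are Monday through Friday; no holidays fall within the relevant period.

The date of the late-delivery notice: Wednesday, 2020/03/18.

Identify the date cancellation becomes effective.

2020/06/02

Adding 60 calendar days to 2020/03/18 gives 2020/05/17, which is the last day of the extended delivery period.
The date cancellation becomes effective: counting 12 business days from Sunday, 2020/05/17 (May 18, May 19, May 20, May 21, …, May 29, Jun 1, Jun 2, skipping weekends) reaches Tuesday, 2020/06/02.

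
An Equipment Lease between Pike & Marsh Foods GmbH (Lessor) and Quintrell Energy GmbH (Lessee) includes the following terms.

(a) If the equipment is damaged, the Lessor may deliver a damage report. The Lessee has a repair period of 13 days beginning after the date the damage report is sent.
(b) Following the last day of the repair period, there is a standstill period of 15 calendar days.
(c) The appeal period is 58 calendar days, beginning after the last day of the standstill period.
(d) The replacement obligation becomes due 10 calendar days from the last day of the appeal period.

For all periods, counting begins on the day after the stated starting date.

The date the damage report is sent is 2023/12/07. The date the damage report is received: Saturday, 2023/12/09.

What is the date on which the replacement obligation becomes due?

2024/03/12

The last day of the repair period: 13 calendar days after 2023/12/07 is 2023/12/20.
The last day of the standstill period: 2023/12/20 + 15 days = 2024/01/04.
Adding 58 calendar days to 2024/01/04 gives 2024/03/02, which is the last day of the appeal period.
The date on which the replacement obligation becomes due: 10 calendar days after 2024/03/02 is 2024/03/12.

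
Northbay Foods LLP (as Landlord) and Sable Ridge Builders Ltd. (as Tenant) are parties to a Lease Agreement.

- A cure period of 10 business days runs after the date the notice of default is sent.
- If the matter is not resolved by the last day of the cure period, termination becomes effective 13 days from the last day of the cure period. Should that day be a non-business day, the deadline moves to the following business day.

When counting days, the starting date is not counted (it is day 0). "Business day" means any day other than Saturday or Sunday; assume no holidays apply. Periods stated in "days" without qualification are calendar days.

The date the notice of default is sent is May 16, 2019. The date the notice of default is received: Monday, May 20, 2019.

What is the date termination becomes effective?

The last day of the cure period: counting 10 business days from Thursday, May 16, 2019 (May 17, May 20, May 21, May 22, May 23, May 24, May 27, May 28, May 29, May 30, skipping weekends) reaches Thursday, May 30, 2019.
Adding 13 calendar days to May 30, 2019 gives Jun 12, 2019, which is the date termination becomes effective. Jun 12, 2019 is a Wednesday, so no roll-forward applies.

Jun 12, 2019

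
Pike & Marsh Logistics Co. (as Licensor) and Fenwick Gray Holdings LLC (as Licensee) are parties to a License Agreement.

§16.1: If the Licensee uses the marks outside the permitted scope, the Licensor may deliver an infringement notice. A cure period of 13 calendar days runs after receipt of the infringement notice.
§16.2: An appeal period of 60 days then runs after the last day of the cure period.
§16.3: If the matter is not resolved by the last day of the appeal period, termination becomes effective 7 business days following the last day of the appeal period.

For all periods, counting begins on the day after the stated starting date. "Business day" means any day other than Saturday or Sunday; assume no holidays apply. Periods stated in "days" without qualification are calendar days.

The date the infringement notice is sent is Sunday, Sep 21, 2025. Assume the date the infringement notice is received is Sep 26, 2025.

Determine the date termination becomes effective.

The last day of the cure period: 13 calendar days after Sep 26, 2025 is Oct 9, 2025.
The last day of the appeal period: Oct 9, 2025 + 60 days = Dec 8, 2025.
The date termination becomes effective: counting 7 business days from Monday, Dec 8, 2025 (Dec 9, Dec 10, Dec 11, Dec 12, Dec 15, Dec 16, Dec 17, skipping weekends) reaches Wednesday, Dec 17, 2025.

Dec 17, 2025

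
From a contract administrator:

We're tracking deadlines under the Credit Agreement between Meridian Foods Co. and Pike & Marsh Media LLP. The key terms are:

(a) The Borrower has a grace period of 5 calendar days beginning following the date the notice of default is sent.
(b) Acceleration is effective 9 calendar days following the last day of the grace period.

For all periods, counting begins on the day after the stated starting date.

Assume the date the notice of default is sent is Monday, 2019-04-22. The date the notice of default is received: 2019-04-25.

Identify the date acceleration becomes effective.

2019-05-06

The last day of the grace period: 2019-04-22 + 5 days = 2019-04-27.
The date acceleration becomes effective: 9 calendar days after 2019-04-27 is 2019-05-06.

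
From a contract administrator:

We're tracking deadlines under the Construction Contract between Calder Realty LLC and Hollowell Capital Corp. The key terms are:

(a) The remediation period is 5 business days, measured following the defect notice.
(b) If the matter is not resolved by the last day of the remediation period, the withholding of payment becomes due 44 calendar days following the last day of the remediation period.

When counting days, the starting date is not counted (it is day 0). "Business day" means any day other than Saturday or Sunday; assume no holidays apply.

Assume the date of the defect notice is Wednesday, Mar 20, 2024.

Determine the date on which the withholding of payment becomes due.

May 10, 2024

The last day of the remediation period: 5 business days after Wednesday, Mar 20, 2024, skipping weekends — Mar 21, Mar 22, Mar 25, Mar 26, Mar 27 — lands on Wednesday, Mar 27, 2024.
Adding 44 calendar days to Mar 27, 2024 gives May 10, 2024, which is the date on which the withholding of payment becomes due.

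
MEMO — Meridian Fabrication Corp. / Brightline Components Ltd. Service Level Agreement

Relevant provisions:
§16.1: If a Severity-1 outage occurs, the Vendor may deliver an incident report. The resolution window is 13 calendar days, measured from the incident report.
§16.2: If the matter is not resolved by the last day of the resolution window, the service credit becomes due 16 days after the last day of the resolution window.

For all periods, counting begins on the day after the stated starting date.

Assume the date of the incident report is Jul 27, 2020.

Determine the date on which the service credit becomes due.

Aug 25, 2020

Adding 13 calendar days to Jul 27, 2020 gives Aug 9, 2020, which is the last day of the resolution window.
The date on which the service credit becomes due: 16 calendar days after Aug 9, 2020 is Aug 25, 2020.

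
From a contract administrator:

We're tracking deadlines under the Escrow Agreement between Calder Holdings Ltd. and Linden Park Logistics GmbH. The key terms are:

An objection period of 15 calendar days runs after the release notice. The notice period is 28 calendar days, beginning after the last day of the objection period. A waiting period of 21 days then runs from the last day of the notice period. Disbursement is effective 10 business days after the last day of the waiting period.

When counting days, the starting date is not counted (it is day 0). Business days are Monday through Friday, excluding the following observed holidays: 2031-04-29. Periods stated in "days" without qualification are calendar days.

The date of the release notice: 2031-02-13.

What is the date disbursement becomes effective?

The last day of the objection period: 15 calendar days after 2031-02-13 is 2031-02-28.
Adding 28 calendar days to 2031-02-28 gives 2031-03-28, which is the last day of the notice period.
The last day of the waiting period: 21 calendar days after 2031-03-28 is 2031-04-18.
From Friday, 2031-04-18, 10 business days (Apr 21, Apr 22, Apr 23, Apr 24, Apr 25, Apr 28, Apr 30, May 1, May 2, May 5, skipping weekends and the listed holiday on Apr 29) brings us to Monday, 2031-05-05, which is the date disbursement becomes effective.

2031-05-05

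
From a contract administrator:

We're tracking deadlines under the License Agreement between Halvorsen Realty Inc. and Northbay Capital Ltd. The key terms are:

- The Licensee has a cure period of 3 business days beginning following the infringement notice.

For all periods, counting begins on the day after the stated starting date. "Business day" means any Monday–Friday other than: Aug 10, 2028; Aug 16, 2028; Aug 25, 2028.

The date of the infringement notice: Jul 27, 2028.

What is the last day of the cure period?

The last day of the cure period: counting 3 business days from Thursday, Jul 27, 2028 (Jul 28, Jul 31, Aug 1, skipping weekends) reaches Tuesday, Aug 1, 2028.

Aug 1, 2028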